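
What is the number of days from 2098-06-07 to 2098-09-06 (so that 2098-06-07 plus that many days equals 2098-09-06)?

Jun 7, 2098 → Jul 7, 2098: 30 days (June has 30).
Jul 7, 2098 → Aug 7, 2098: 31 days (July has 31).
Aug 7, 2098 → Sep 6, 2098: 30 days.
Total: 91 days.

91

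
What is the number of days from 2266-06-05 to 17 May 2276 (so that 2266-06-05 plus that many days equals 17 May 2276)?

3634

Jun 5, 2266 → Jun 5, 2267: 365 days.
Jun 5, 2267 → Jun 5, 2268: 366 days (Feb 29, 2268 is in that span).
Jun 5, 2268 → Jun 5, 2269: 365 days.
Jun 5, 2269 → Jun 5, 2270: 365 days.
Jun 5, 2270 → Jun 5, 2271: 365 days.
Jun 5, 2271 → Jun 5, 2272: 366 days (Feb 29, 2272 is in that span).
Jun 5, 2272 → Jun 5, 2273: 365 days.
Jun 5, 2273 → Jun 5, 2274: 365 days.
Jun 5, 2274 → Jun 5, 2275: 365 days.
Jun 5, 2275 → Jul 5, 2275: 30 days (June has 30).
Jul 5, 2275 → Aug 5, 2275: 31 days (July has 31).
Aug 5, 2275 → Sep 5, 2275: 31 days (August has 31).
Sep 5, 2275 → Oct 5, 2275: 30 days (September has 30).
Oct 5, 2275 → Nov 5, 2275: 31 days (October has 31).
Nov 5, 2275 → Dec 5, 2275: 30 days (November has 30).
Dec 5, 2275 → Jan 5, 2276: 31 days (December has 31).
Jan 5, 2276 → Feb 5, 2276: 31 days (January has 31).
Feb 5, 2276 → Mar 5, 2276: 29 days (February has 29).
Mar 5, 2276 → Apr 5, 2276: 31 days (March has 31).
Apr 5, 2276 → May 5, 2276: 30 days (April has 30).
May 5, 2276 → May 17, 2276: 12 days.
Total: 3634 days.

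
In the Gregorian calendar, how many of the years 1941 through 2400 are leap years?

112

Multiples of 4 in [1941,2400]: 115.
Of those, multiples of 100: 5 (not leap unless ÷400).
Multiples of 400: 2.
Leap years = 115 − 5 + 2 = 112.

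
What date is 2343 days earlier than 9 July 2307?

−365 (one year) → Jul 9, 2306 (1978 left).
−365 (one year) → Jul 9, 2305 (1613 left).
−365 (one year) → Jul 9, 2304 (1248 left).
−366 (one year; includes Feb 29, 2304) → Jul 9, 2303 (882 left).
−365 (one year) → Jul 9, 2302 (517 left).
−365 (one year) → Jul 9, 2301 (152 left).
−9 → Jun 30, 2301 (end of Jun, 30 days; 143 left).
−30 → May 31, 2301 (end of May, 31 days; 113 left).
−31 → Apr 30, 2301 (end of Apr, 30 days; 82 left).
−30 → Mar 31, 2301 (end of Mar, 31 days; 52 left).
−31 → Feb 28, 2301 (end of Feb, 28 days; 21 left).
−21 → Feb 7, 2301.

February 7, 2301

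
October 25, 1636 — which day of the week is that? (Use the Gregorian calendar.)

Doomsday rule: the anchor day for the 1600s is Tuesday. For year 36: 36÷12 = 3 r 0, and 0÷4 = 0, so 3+0+0 = 3.
Tuesday + 3 ≡ Friday — that's 1636's doomsday.
In October the doomsday date is Oct 10.
Oct 25 is 15 days after Oct 10; 15 mod 7 = 1, so Friday + 1 = Saturday.

Saturday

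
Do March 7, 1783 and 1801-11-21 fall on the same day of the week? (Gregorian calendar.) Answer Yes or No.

No

From Mar 7, 1783 to Nov 21, 1801 is 6833 days.
6833 mod 7 = 1, so they are different weekdays.
(Mar 7, 1783 is a Friday; Nov 21, 1801 is a Saturday.)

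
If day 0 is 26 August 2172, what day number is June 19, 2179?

2488

Aug 26, 2172 → Aug 26, 2173: 365 days.
Aug 26, 2173 → Aug 26, 2174: 365 days.
Aug 26, 2174 → Aug 26, 2175: 365 days.
Aug 26, 2175 → Aug 26, 2176: 366 days (Feb 29, 2176 is in that span).
Aug 26, 2176 → Aug 26, 2177: 365 days.
Aug 26, 2177 → Aug 26, 2178: 365 days.
Aug 26, 2178 → Sep 26, 2178: 31 days (August has 31).
Sep 26, 2178 → Oct 26, 2178: 30 days (September has 30).
Oct 26, 2178 → Nov 26, 2178: 31 days (October has 31).
Nov 26, 2178 → Dec 26, 2178: 30 days (November has 30).
Dec 26, 2178 → Jan 26, 2179: 31 days (December has 31).
Jan 26, 2179 → Feb 26, 2179: 31 days (January has 31).
Feb 26, 2179 → Mar 26, 2179: 28 days (February has 28).
Mar 26, 2179 → Apr 26, 2179: 31 days (March has 31).
Apr 26, 2179 → May 26, 2179: 30 days (April has 30).
May 26, 2179 → Jun 19, 2179: 24 days.
Total: 2488 days.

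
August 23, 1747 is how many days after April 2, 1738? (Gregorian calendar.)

Apr 2, 1738 → Apr 2, 1739: 365 days.
Apr 2, 1739 → Apr 2, 1740: 366 days (Feb 29, 1740 is in that span).
Apr 2, 1740 → Apr 2, 1741: 365 days.
Apr 2, 1741 → Apr 2, 1742: 365 days.
Apr 2, 1742 → Apr 2, 1743: 365 days.
Apr 2, 1743 → Apr 2, 1744: 366 days (Feb 29, 1744 is in that span).
Apr 2, 1744 → Apr 2, 1745: 365 days.
Apr 2, 1745 → Apr 2, 1746: 365 days.
Apr 2, 1746 → Apr 2, 1747: 365 days.
Apr 2, 1747 → May 2, 1747: 30 days (April has 30).
May 2, 1747 → Jun 2, 1747: 31 days (May has 31).
Jun 2, 1747 → Jul 2, 1747: 30 days (June has 30).
Jul 2, 1747 → Aug 2, 1747: 31 days (July has 31).
Aug 2, 1747 → Aug 23, 1747: 21 days.
Total: 3430 days.

3430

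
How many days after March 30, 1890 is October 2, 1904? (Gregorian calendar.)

Mar 30, 1890 → Mar 30, 1891: 365 days.
Mar 30, 1891 → Mar 30, 1892: 366 days (Feb 29, 1892 is in that span).
Mar 30, 1892 → Mar 30, 1893: 365 days.
Mar 30, 1893 → Mar 30, 1894: 365 days.
Mar 30, 1894 → Mar 30, 1895: 365 days.
Mar 30, 1895 → Mar 30, 1896: 366 days (Feb 29, 1896 is in that span).
Mar 30, 1896 → Mar 30, 1897: 365 days.
Mar 30, 1897 → Mar 30, 1898: 365 days.
Mar 30, 1898 → Mar 30, 1899: 365 days.
Mar 30, 1899 → Mar 30, 1900: 365 days.
Mar 30, 1900 → Mar 30, 1901: 365 days.
Mar 30, 1901 → Mar 30, 1902: 365 days.
Mar 30, 1902 → Mar 30, 1903: 365 days.
Mar 30, 1903 → Mar 30, 1904: 366 days (Feb 29, 1904 is in that span).
Mar 30, 1904 → Apr 30, 1904: 31 days (March has 31).
Apr 30, 1904 → May 30, 1904: 30 days (April has 30).
May 30, 1904 → Jun 30, 1904: 31 days (May has 31).
Jun 30, 1904 → Jul 30, 1904: 30 days (June has 30).
Jul 30, 1904 → Aug 30, 1904: 31 days (July has 31).
Aug 30, 1904 → Sep 30, 1904: 31 days (August has 31).
Sep 30, 1904 → Oct 2, 1904: 2 days.
Total: 5299 days.

5299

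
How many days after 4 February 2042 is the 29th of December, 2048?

2520

Feb 4, 2042 → Feb 4, 2043: 365 days.
Feb 4, 2043 → Feb 4, 2044: 365 days.
Feb 4, 2044 → Feb 4, 2045: 366 days (Feb 29, 2044 is in that span).
Feb 4, 2045 → Feb 4, 2046: 365 days.
Feb 4, 2046 → Feb 4, 2047: 365 days.
Feb 4, 2047 → Feb 4, 2048: 365 days.
Feb 4, 2048 → Mar 4, 2048: 29 days (February has 29).
Mar 4, 2048 → Apr 4, 2048: 31 days (March has 31).
Apr 4, 2048 → May 4, 2048: 30 days (April has 30).
May 4, 2048 → Jun 4, 2048: 31 days (May has 31).
Jun 4, 2048 → Jul 4, 2048: 30 days (June has 30).
Jul 4, 2048 → Aug 4, 2048: 31 days (July has 31).
Aug 4, 2048 → Sep 4, 2048: 31 days (August has 31).
Sep 4, 2048 → Oct 4, 2048: 30 days (September has 30).
Oct 4, 2048 → Nov 4, 2048: 31 days (October has 31).
Nov 4, 2048 → Dec 4, 2048: 30 days (November has 30).
Dec 4, 2048 → Dec 29, 2048: 25 days.
Total: 2520 days.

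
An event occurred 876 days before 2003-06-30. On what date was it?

February 4, 2001

−365 (one year) → Jun 30, 2002 (511 left).
−365 (one year) → Jun 30, 2001 (146 left).
−30 → May 31, 2001 (end of May, 31 days; 116 left).
−31 → Apr 30, 2001 (end of Apr, 30 days; 85 left).
−30 → Mar 31, 2001 (end of Mar, 31 days; 55 left).
−31 → Feb 28, 2001 (end of Feb, 28 days; 24 left).
−24 → Feb 4, 2001.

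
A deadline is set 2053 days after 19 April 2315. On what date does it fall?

December 1, 2320

+366 (one year; includes Feb 29, 2316) → Apr 19, 2316 (1687 left).
+365 (one year) → Apr 19, 2317 (1322 left).
+365 (one year) → Apr 19, 2318 (957 left).
+365 (one year) → Apr 19, 2319 (592 left).
+366 (one year; includes Feb 29, 2320) → Apr 19, 2320 (226 left).
Apr has 30 days: +12 → May 1, 2320 (214 left).
May has 31 days: +31 → Jun 1, 2320 (183 left).
Jun has 30 days: +30 → Jul 1, 2320 (153 left).
Jul has 31 days: +31 → Aug 1, 2320 (122 left).
Aug has 31 days: +31 → Sep 1, 2320 (91 left).
Sep has 30 days: +30 → Oct 1, 2320 (61 left).
Oct has 31 days: +31 → Nov 1, 2320 (30 left).
Nov has 30 days: +30 → Dec 1, 2320 (0 left).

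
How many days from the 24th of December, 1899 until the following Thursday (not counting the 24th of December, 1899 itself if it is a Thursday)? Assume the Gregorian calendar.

Dec 24, 1899 is a Sunday.
From Sunday to the next Thursday is 4 days.

4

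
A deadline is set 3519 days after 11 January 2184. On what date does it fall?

+366 (one year; includes Feb 29, 2184) → Jan 11, 2185 (3153 left).
+365 (one year) → Jan 11, 2186 (2788 left).
+365 (one year) → Jan 11, 2187 (2423 left).
+365 (one year) → Jan 11, 2188 (2058 left).
+366 (one year; includes Feb 29, 2188) → Jan 11, 2189 (1692 left).
+365 (one year) → Jan 11, 2190 (1327 left).
+365 (one year) → Jan 11, 2191 (962 left).
+365 (one year) → Jan 11, 2192 (597 left).
+366 (one year; includes Feb 29, 2192) → Jan 11, 2193 (231 left).
Jan has 31 days: +21 → Feb 1, 2193 (210 left).
Feb has 28 days: +28 → Mar 1, 2193 (182 left).
Mar has 31 days: +31 → Apr 1, 2193 (151 left).
Apr has 30 days: +30 → May 1, 2193 (121 left).
May has 31 days: +31 → Jun 1, 2193 (90 left).
Jun has 30 days: +30 → Jul 1, 2193 (60 left).
Jul has 31 days: +31 → Aug 1, 2193 (29 left).
+29 → Aug 30, 2193.

August 30, 2193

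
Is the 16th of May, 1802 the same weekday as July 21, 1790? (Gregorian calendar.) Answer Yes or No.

No

From Jul 21, 1790 to May 16, 1802 is 4316 days.
4316 mod 7 = 4, so they are different weekdays.
(Jul 21, 1790 is a Wednesday; May 16, 1802 is a Sunday.)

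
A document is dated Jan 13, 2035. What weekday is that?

Saturday

Doomsday rule: the anchor day for the 2000s is Tuesday. For year 35: 35÷12 = 2 r 11, and 11÷4 = 2, so 2+11+2 = 15.
Tuesday + 15 ≡ Wednesday — that's 2035's doomsday.
In January the doomsday date is Jan 3 (2035 is not a leap year).
Jan 13 is 10 days after Jan 3; 10 mod 7 = 3, so Wednesday + 3 = Saturday.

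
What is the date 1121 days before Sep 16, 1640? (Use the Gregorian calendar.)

−366 (one year; includes Feb 29, 1640) → Sep 16, 1639 (755 left).
−365 (one year) → Sep 16, 1638 (390 left).
−16 → Aug 31, 1638 (end of Aug, 31 days; 374 left).
−31 → Jul 31, 1638 (end of Jul, 31 days; 343 left).
−31 → Jun 30, 1638 (end of Jun, 30 days; 312 left).
−30 → May 31, 1638 (end of May, 31 days; 282 left).
−31 → Apr 30, 1638 (end of Apr, 30 days; 251 left).
−30 → Mar 31, 1638 (end of Mar, 31 days; 221 left).
−31 → Feb 28, 1638 (end of Feb, 28 days; 190 left).
−28 → Jan 31, 1638 (end of Jan, 31 days; 162 left).
−31 → Dec 31, 1637 (end of Dec, 31 days; 131 left).
−31 → Nov 30, 1637 (end of Nov, 30 days; 100 left).
−30 → Oct 31, 1637 (end of Oct, 31 days; 70 left).
−31 → Sep 30, 1637 (end of Sep, 30 days; 39 left).
−30 → Aug 31, 1637 (end of Aug, 31 days; 9 left).
−9 → Aug 22, 1637.

August 22, 1637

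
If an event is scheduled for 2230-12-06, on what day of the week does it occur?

Doomsday rule: the anchor day for the 2200s is Friday. For year 30: 30÷12 = 2 r 6, and 6÷4 = 1, so 2+6+1 = 9.
Friday + 9 ≡ Sunday — that's 2230's doomsday.
In December the doomsday date is Dec 12.
Dec 6 is 6 days before Dec 12; 6 mod 7 = 6, so Sunday − 6 = Monday.

Monday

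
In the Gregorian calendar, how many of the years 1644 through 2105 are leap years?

Multiples of 4 in [1644,2105]: 116.
Of those, multiples of 100: 5 (not leap unless ÷400).
Multiples of 400: 1.
Leap years = 116 − 5 + 1 = 112.

112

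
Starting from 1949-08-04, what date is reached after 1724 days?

+365 (one year) → Aug 4, 1950 (1359 left).
+365 (one year) → Aug 4, 1951 (994 left).
+366 (one year; includes Feb 29, 1952) → Aug 4, 1952 (628 left).
+365 (one year) → Aug 4, 1953 (263 left).
Aug has 31 days: +28 → Sep 1, 1953 (235 left).
Sep has 30 days: +30 → Oct 1, 1953 (205 left).
Oct has 31 days: +31 → Nov 1, 1953 (174 left).
Nov has 30 days: +30 → Dec 1, 1953 (144 left).
Dec has 31 days: +31 → Jan 1, 1954 (113 left).
Jan has 31 days: +31 → Feb 1, 1954 (82 left).
Feb has 28 days: +28 → Mar 1, 1954 (54 left).
Mar has 31 days: +31 → Apr 1, 1954 (23 left).
+23 → Apr 24, 1954.

April 24, 1954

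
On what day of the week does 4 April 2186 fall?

Doomsday rule: the anchor day for the 2100s is Sunday. For year 86: 86÷12 = 7 r 2, and 2÷4 = 0, so 7+2+0 = 9.
Sunday + 9 ≡ Tuesday — that's 2186's doomsday.
In April the doomsday date is Apr 4.
Apr 4 is the doomsday itself: Tuesday.

Tuesday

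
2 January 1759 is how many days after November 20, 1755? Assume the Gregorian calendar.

1139

Nov 20, 1755 → Nov 20, 1756: 366 days (Feb 29, 1756 is in that span).
Nov 20, 1756 → Nov 20, 1757: 365 days.
Nov 20, 1757 → Nov 20, 1758: 365 days.
Nov 20, 1758 → Dec 20, 1758: 30 days (November has 30).
Dec 20, 1758 → Jan 2, 1759: 13 days.
Total: 1139 days.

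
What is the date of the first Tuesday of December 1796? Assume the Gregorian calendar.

December 6, 1796

December 1, 1796 is a Thursday.
The first Tuesday is therefore December 6 (5 days later).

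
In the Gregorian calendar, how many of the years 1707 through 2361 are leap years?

Multiples of 4 in [1707,2361]: 164.
Of those, multiples of 100: 6 (not leap unless ÷400).
Multiples of 400: 1.
Leap years = 164 − 6 + 1 = 159.

159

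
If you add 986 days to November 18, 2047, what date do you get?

+366 (one year; includes Feb 29, 2048) → Nov 18, 2048 (620 left).
+365 (one year) → Nov 18, 2049 (255 left).
Nov has 30 days: +13 → Dec 1, 2049 (242 left).
Dec has 31 days: +31 → Jan 1, 2050 (211 left).
Jan has 31 days: +31 → Feb 1, 2050 (180 left).
Feb has 28 days: +28 → Mar 1, 2050 (152 left).
Mar has 31 days: +31 → Apr 1, 2050 (121 left).
Apr has 30 days: +30 → May 1, 2050 (91 left).
May has 31 days: +31 → Jun 1, 2050 (60 left).
Jun has 30 days: +30 → Jul 1, 2050 (30 left).
+30 → Jul 31, 2050.

July 31, 2050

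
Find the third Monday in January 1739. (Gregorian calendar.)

January 1, 1739 is a Thursday.
The first Monday is therefore January 5 (4 days later).
The third Monday is 5 + 2×7 = January 19.

January 19, 1739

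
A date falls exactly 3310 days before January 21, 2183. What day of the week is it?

Jan 21, 2183 is a Tuesday.
3310 mod 7 = 6, so 3310 days before a Tuesday is Tuesday − 6 = Wednesday.

Wednesday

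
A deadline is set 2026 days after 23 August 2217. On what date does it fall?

+365 (one year) → Aug 23, 2218 (1661 left).
+365 (one year) → Aug 23, 2219 (1296 left).
+366 (one year; includes Feb 29, 2220) → Aug 23, 2220 (930 left).
+365 (one year) → Aug 23, 2221 (565 left).
+365 (one year) → Aug 23, 2222 (200 left).
Aug has 31 days: +9 → Sep 1, 2222 (191 left).
Sep has 30 days: +30 → Oct 1, 2222 (161 left).
Oct has 31 days: +31 → Nov 1, 2222 (130 left).
Nov has 30 days: +30 → Dec 1, 2222 (100 left).
Dec has 31 days: +31 → Jan 1, 2223 (69 left).
Jan has 31 days: +31 → Feb 1, 2223 (38 left).
Feb has 28 days: +28 → Mar 1, 2223 (10 left).
+10 → Mar 11, 2223.

March 11, 2223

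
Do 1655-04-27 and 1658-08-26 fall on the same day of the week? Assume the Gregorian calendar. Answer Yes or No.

From Apr 27, 1655 to Aug 26, 1658 is 1217 days.
1217 mod 7 = 6, so they are different weekdays.
(Apr 27, 1655 is a Tuesday; Aug 26, 1658 is a Monday.)

No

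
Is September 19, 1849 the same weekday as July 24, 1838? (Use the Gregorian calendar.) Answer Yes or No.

From Jul 24, 1838 to Sep 19, 1849 is 4075 days.
4075 mod 7 = 1, so they are different weekdays.
(Jul 24, 1838 is a Tuesday; Sep 19, 1849 is a Wednesday.)

No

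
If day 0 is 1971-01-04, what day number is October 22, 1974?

Jan 4, 1971 → Jan 4, 1972: 365 days.
Jan 4, 1972 → Jan 4, 1973: 366 days (Feb 29, 1972 is in that span).
Jan 4, 1973 → Jan 4, 1974: 365 days.
Jan 4, 1974 → Feb 4, 1974: 31 days (January has 31).
Feb 4, 1974 → Mar 4, 1974: 28 days (February has 28).
Mar 4, 1974 → Apr 4, 1974: 31 days (March has 31).
Apr 4, 1974 → May 4, 1974: 30 days (April has 30).
May 4, 1974 → Jun 4, 1974: 31 days (May has 31).
Jun 4, 1974 → Jul 4, 1974: 30 days (June has 30).
Jul 4, 1974 → Aug 4, 1974: 31 days (July has 31).
Aug 4, 1974 → Sep 4, 1974: 31 days (August has 31).
Sep 4, 1974 → Oct 4, 1974: 30 days (September has 30).
Oct 4, 1974 → Oct 22, 1974: 18 days.
Total: 1387 days.

1387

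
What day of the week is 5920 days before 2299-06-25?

Tuesday

First find the weekday of Jun 25, 2299. Doomsday rule: the anchor day for the 2200s is Friday. For year 99: 99÷12 = 8 r 3, and 3÷4 = 0, so 8+3+0 = 11.
Friday + 11 ≡ Tuesday — that's 2299's doomsday.
In June the doomsday date is Jun 6.
Jun 25 is 19 days after Jun 6; 19 mod 7 = 5, so Tuesday + 5 = Sunday.
5920 mod 7 = 5, so 5920 days before a Sunday is Sunday − 5 = Tuesday.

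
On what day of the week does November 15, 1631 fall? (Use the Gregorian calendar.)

Doomsday rule: the anchor day for the 1600s is Tuesday. For year 31: 31÷12 = 2 r 7, and 7÷4 = 1, so 2+7+1 = 10.
Tuesday + 10 ≡ Friday — that's 1631's doomsday.
In November the doomsday date is Nov 7.
Nov 15 is 8 days after Nov 7; 8 mod 7 = 1, so Friday + 1 = Saturday.

Saturday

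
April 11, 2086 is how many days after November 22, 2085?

Nov 22, 2085 → Dec 22, 2085: 30 days (November has 30).
Dec 22, 2085 → Jan 22, 2086: 31 days (December has 31).
Jan 22, 2086 → Feb 22, 2086: 31 days (January has 31).
Feb 22, 2086 → Mar 22, 2086: 28 days (February has 28).
Mar 22, 2086 → Apr 11, 2086: 20 days.
Total: 140 days.

140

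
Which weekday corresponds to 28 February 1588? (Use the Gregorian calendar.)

Doomsday rule: the anchor day for the 1500s is Wednesday. For year 88: 88÷12 = 7 r 4, and 4÷4 = 1, so 7+4+1 = 12.
Wednesday + 12 ≡ Monday — that's 1588's doomsday.
In February the doomsday date is Feb 29 (1588 is a leap year (divisible by 4)).
Feb 28 is 1 day before Feb 29; 1 mod 7 = 1, so Monday − 1 = Sunday.

Sunday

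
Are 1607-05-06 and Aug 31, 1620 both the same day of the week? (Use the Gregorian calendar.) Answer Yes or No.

No

From May 6, 1607 to Aug 31, 1620 is 4866 days.
4866 mod 7 = 1, so they are different weekdays.
(May 6, 1607 is a Sunday; Aug 31, 1620 is a Monday.)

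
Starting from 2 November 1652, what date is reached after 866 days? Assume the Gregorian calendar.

March 18, 1655

+365 (one year) → Nov 2, 1653 (501 left).
+365 (one year) → Nov 2, 1654 (136 left).
Nov has 30 days: +29 → Dec 1, 1654 (107 left).
Dec has 31 days: +31 → Jan 1, 1655 (76 left).
Jan has 31 days: +31 → Feb 1, 1655 (45 left).
Feb has 28 days: +28 → Mar 1, 1655 (17 left).
+17 → Mar 18, 1655.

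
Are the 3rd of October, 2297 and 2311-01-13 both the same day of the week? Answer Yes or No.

From Oct 3, 2297 to Jan 13, 2311 is 4849 days.
4849 mod 7 = 5, so they are different weekdays.
(Oct 3, 2297 is a Sunday; Jan 13, 2311 is a Friday.)

No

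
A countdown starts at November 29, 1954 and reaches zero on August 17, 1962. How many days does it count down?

Nov 29, 1954 → Nov 29, 1955: 365 days.
Nov 29, 1955 → Nov 29, 1956: 366 days (Feb 29, 1956 is in that span).
Nov 29, 1956 → Nov 29, 1957: 365 days.
Nov 29, 1957 → Nov 29, 1958: 365 days.
Nov 29, 1958 → Nov 29, 1959: 365 days.
Nov 29, 1959 → Nov 29, 1960: 366 days (Feb 29, 1960 is in that span).
Nov 29, 1960 → Nov 29, 1961: 365 days.
Nov 29, 1961 → Dec 29, 1961: 30 days (November has 30).
Dec 29, 1961 → Jan 29, 1962: 31 days (December has 31).
Jan 29, 1962 → Feb 28, 1962: 30 days (January has 31).
Feb 28, 1962 → Mar 28, 1962: 28 days (February has 28).
Mar 28, 1962 → Apr 28, 1962: 31 days (March has 31).
Apr 28, 1962 → May 28, 1962: 30 days (April has 30).
May 28, 1962 → Jun 28, 1962: 31 days (May has 31).
Jun 28, 1962 → Jul 28, 1962: 30 days (June has 30).
Jul 28, 1962 → Aug 17, 1962: 20 days.
Total: 2818 days.

2818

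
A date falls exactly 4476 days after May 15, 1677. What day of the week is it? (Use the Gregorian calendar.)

May 15, 1677 is a Saturday.
4476 mod 7 = 3, so 4476 days after a Saturday is Saturday + 3 = Tuesday.

Tuesday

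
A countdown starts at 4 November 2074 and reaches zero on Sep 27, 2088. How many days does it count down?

Nov 4, 2074 → Nov 4, 2075: 365 days.
Nov 4, 2075 → Nov 4, 2076: 366 days (Feb 29, 2076 is in that span).
Nov 4, 2076 → Nov 4, 2077: 365 days.
Nov 4, 2077 → Nov 4, 2078: 365 days.
Nov 4, 2078 → Nov 4, 2079: 365 days.
Nov 4, 2079 → Nov 4, 2080: 366 days (Feb 29, 2080 is in that span).
Nov 4, 2080 → Nov 4, 2081: 365 days.
Nov 4, 2081 → Nov 4, 2082: 365 days.
Nov 4, 2082 → Nov 4, 2083: 365 days.
Nov 4, 2083 → Nov 4, 2084: 366 days (Feb 29, 2084 is in that span).
Nov 4, 2084 → Nov 4, 2085: 365 days.
Nov 4, 2085 → Nov 4, 2086: 365 days.
Nov 4, 2086 → Nov 4, 2087: 365 days.
Nov 4, 2087 → Dec 4, 2087: 30 days (November has 30).
Dec 4, 2087 → Jan 4, 2088: 31 days (December has 31).
Jan 4, 2088 → Feb 4, 2088: 31 days (January has 31).
Feb 4, 2088 → Mar 4, 2088: 29 days (February has 29).
Mar 4, 2088 → Apr 4, 2088: 31 days (March has 31).
Apr 4, 2088 → May 4, 2088: 30 days (April has 30).
May 4, 2088 → Jun 4, 2088: 31 days (May has 31).
Jun 4, 2088 → Jul 4, 2088: 30 days (June has 30).
Jul 4, 2088 → Aug 4, 2088: 31 days (July has 31).
Aug 4, 2088 → Sep 4, 2088: 31 days (August has 31).
Sep 4, 2088 → Sep 27, 2088: 23 days.
Total: 5076 days.

5076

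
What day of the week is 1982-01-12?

Tuesday

Doomsday rule: the anchor day for the 1900s is Wednesday. For year 82: 82÷12 = 6 r 10, and 10÷4 = 2, so 6+10+2 = 18.
Wednesday + 18 ≡ Sunday — that's 1982's doomsday.
In January the doomsday date is Jan 3 (1982 is not a leap year).
Jan 12 is 9 days after Jan 3; 9 mod 7 = 2, so Sunday + 2 = Tuesday.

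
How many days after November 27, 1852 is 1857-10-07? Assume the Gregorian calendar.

1775

Nov 27, 1852 → Nov 27, 1853: 365 days.
Nov 27, 1853 → Nov 27, 1854: 365 days.
Nov 27, 1854 → Nov 27, 1855: 365 days.
Nov 27, 1855 → Nov 27, 1856: 366 days (Feb 29, 1856 is in that span).
Nov 27, 1856 → Dec 27, 1856: 30 days (November has 30).
Dec 27, 1856 → Jan 27, 1857: 31 days (December has 31).
Jan 27, 1857 → Feb 27, 1857: 31 days (January has 31).
Feb 27, 1857 → Mar 27, 1857: 28 days (February has 28).
Mar 27, 1857 → Apr 27, 1857: 31 days (March has 31).
Apr 27, 1857 → May 27, 1857: 30 days (April has 30).
May 27, 1857 → Jun 27, 1857: 31 days (May has 31).
Jun 27, 1857 → Jul 27, 1857: 30 days (June has 30).
Jul 27, 1857 → Aug 27, 1857: 31 days (July has 31).
Aug 27, 1857 → Sep 27, 1857: 31 days (August has 31).
Sep 27, 1857 → Oct 7, 1857: 10 days.
Total: 1775 days.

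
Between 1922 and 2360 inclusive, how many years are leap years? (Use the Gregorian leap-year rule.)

Multiples of 4 in [1922,2360]: 110.
Of those, multiples of 100: 4 (not leap unless ÷400).
Multiples of 400: 1.
Leap years = 110 − 4 + 1 = 107.

107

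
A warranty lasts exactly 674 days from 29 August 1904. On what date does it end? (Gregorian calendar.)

+365 (one year) → Aug 29, 1905 (309 left).
Aug has 31 days: +3 → Sep 1, 1905 (306 left).
Sep has 30 days: +30 → Oct 1, 1905 (276 left).
Oct has 31 days: +31 → Nov 1, 1905 (245 left).
Nov has 30 days: +30 → Dec 1, 1905 (215 left).
Dec has 31 days: +31 → Jan 1, 1906 (184 left).
Jan has 31 days: +31 → Feb 1, 1906 (153 left).
Feb has 28 days: +28 → Mar 1, 1906 (125 left).
Mar has 31 days: +31 → Apr 1, 1906 (94 left).
Apr has 30 days: +30 → May 1, 1906 (64 left).
May has 31 days: +31 → Jun 1, 1906 (33 left).
Jun has 30 days: +30 → Jul 1, 1906 (3 left).
+3 → Jul 4, 1906.

July 4, 1906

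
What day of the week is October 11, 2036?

Doomsday rule: the anchor day for the 2000s is Tuesday. For year 36: 36÷12 = 3 r 0, and 0÷4 = 0, so 3+0+0 = 3.
Tuesday + 3 ≡ Friday — that's 2036's doomsday.
In October the doomsday date is Oct 10.
Oct 11 is 1 day after Oct 10; 1 mod 7 = 1, so Friday + 1 = Saturday.

Saturday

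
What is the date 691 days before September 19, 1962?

−365 (one year) → Sep 19, 1961 (326 left).
−19 → Aug 31, 1961 (end of Aug, 31 days; 307 left).
−31 → Jul 31, 1961 (end of Jul, 31 days; 276 left).
−31 → Jun 30, 1961 (end of Jun, 30 days; 245 left).
−30 → May 31, 1961 (end of May, 31 days; 215 left).
−31 → Apr 30, 1961 (end of Apr, 30 days; 184 left).
−30 → Mar 31, 1961 (end of Mar, 31 days; 154 left).
−31 → Feb 28, 1961 (end of Feb, 28 days; 123 left).
−28 → Jan 31, 1961 (end of Jan, 31 days; 95 left).
−31 → Dec 31, 1960 (end of Dec, 31 days; 64 left).
−31 → Nov 30, 1960 (end of Nov, 30 days; 33 left).
−30 → Oct 31, 1960 (end of Oct, 31 days; 3 left).
−3 → Oct 28, 1960.

October 28, 1960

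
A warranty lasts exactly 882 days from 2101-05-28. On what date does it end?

+365 (one year) → May 28, 2102 (517 left).
+365 (one year) → May 28, 2103 (152 left).
May has 31 days: +4 → Jun 1, 2103 (148 left).
Jun has 30 days: +30 → Jul 1, 2103 (118 left).
Jul has 31 days: +31 → Aug 1, 2103 (87 left).
Aug has 31 days: +31 → Sep 1, 2103 (56 left).
Sep has 30 days: +30 → Oct 1, 2103 (26 left).
+26 → Oct 27, 2103.

October 27, 2103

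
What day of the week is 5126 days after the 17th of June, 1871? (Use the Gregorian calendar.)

First find the weekday of Jun 17, 1871. Doomsday rule: the anchor day for the 1800s is Friday. For year 71: 71÷12 = 5 r 11, and 11÷4 = 2, so 5+11+2 = 18.
Friday + 18 ≡ Tuesday — that's 1871's doomsday.
In June the doomsday date is Jun 6.
Jun 17 is 11 days after Jun 6; 11 mod 7 = 4, so Tuesday + 4 = Saturday.
5126 mod 7 = 2, so 5126 days after a Saturday is Saturday + 2 = Monday.

Monday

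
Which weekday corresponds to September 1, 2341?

Monday

Doomsday rule: the anchor day for the 2300s is Wednesday. For year 41: 41÷12 = 3 r 5, and 5÷4 = 1, so 3+5+1 = 9.
Wednesday + 9 ≡ Friday — that's 2341's doomsday.
In September the doomsday date is Sep 5.
Sep 1 is 4 days before Sep 5; 4 mod 7 = 4, so Friday − 4 = Monday.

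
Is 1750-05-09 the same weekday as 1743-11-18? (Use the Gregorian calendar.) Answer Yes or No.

No

From Nov 18, 1743 to May 9, 1750 is 2364 days.
2364 mod 7 = 5, so they are different weekdays.
(Nov 18, 1743 is a Monday; May 9, 1750 is a Saturday.)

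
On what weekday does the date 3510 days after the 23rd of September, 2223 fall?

First find the weekday of Sep 23, 2223. Doomsday rule: the anchor day for the 2200s is Friday. For year 23: 23÷12 = 1 r 11, and 11÷4 = 2, so 1+11+2 = 14.
Friday + 14 ≡ Friday — that's 2223's doomsday.
In September the doomsday date is Sep 5.
Sep 23 is 18 days after Sep 5; 18 mod 7 = 4, so Friday + 4 = Tuesday.
3510 mod 7 = 3, so 3510 days after a Tuesday is Tuesday + 3 = Friday.

Friday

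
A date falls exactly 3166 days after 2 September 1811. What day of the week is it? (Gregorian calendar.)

Sep 2, 1811 is a Monday.
3166 mod 7 = 2, so 3166 days after a Monday is Monday + 2 = Wednesday.

Wednesday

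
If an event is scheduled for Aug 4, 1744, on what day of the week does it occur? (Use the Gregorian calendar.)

Doomsday rule: the anchor day for the 1700s is Sunday. For year 44: 44÷12 = 3 r 8, and 8÷4 = 2, so 3+8+2 = 13.
Sunday + 13 ≡ Saturday — that's 1744's doomsday.
In August the doomsday date is Aug 8.
Aug 4 is 4 days before Aug 8; 4 mod 7 = 4, so Saturday − 4 = Tuesday.

Tuesday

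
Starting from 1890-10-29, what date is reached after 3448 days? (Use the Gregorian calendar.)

April 8, 1900

+365 (one year) → Oct 29, 1891 (3083 left).
+366 (one year; includes Feb 29, 1892) → Oct 29, 1892 (2717 left).
+365 (one year) → Oct 29, 1893 (2352 left).
+365 (one year) → Oct 29, 1894 (1987 left).
+365 (one year) → Oct 29, 1895 (1622 left).
+366 (one year; includes Feb 29, 1896) → Oct 29, 1896 (1256 left).
+365 (one year) → Oct 29, 1897 (891 left).
+365 (one year) → Oct 29, 1898 (526 left).
+365 (one year) → Oct 29, 1899 (161 left).
Oct has 31 days: +3 → Nov 1, 1899 (158 left).
Nov has 30 days: +30 → Dec 1, 1899 (128 left).
Dec has 31 days: +31 → Jan 1, 1900 (97 left).
Jan has 31 days: +31 → Feb 1, 1900 (66 left).
Feb has 28 days: +28 → Mar 1, 1900 (38 left).
Mar has 31 days: +31 → Apr 1, 1900 (7 left).
+7 → Apr 8, 1900.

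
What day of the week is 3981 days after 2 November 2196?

Nov 2, 2196 is a Wednesday.
3981 mod 7 = 5, so 3981 days after a Wednesday is Wednesday + 5 = Monday.

Monday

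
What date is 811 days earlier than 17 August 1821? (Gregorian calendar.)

−365 (one year) → Aug 17, 1820 (446 left).
−366 (one year; includes Feb 29, 1820) → Aug 17, 1819 (80 left).
−17 → Jul 31, 1819 (end of Jul, 31 days; 63 left).
−31 → Jun 30, 1819 (end of Jun, 30 days; 32 left).
−30 → May 31, 1819 (end of May, 31 days; 2 left).
−2 → May 29, 1819.

May 29, 1819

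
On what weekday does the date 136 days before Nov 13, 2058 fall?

Sunday

Nov 13, 2058 is a Wednesday.
136 mod 7 = 3, so 136 days before a Wednesday is Wednesday − 3 = Sunday.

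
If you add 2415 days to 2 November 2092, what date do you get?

June 14, 2099

+365 (one year) → Nov 2, 2093 (2050 left).
+365 (one year) → Nov 2, 2094 (1685 left).
+365 (one year) → Nov 2, 2095 (1320 left).
+366 (one year; includes Feb 29, 2096) → Nov 2, 2096 (954 left).
+365 (one year) → Nov 2, 2097 (589 left).
+365 (one year) → Nov 2, 2098 (224 left).
Nov has 30 days: +29 → Dec 1, 2098 (195 left).
Dec has 31 days: +31 → Jan 1, 2099 (164 left).
Jan has 31 days: +31 → Feb 1, 2099 (133 left).
Feb has 28 days: +28 → Mar 1, 2099 (105 left).
Mar has 31 days: +31 → Apr 1, 2099 (74 left).
Apr has 30 days: +30 → May 1, 2099 (44 left).
May has 31 days: +31 → Jun 1, 2099 (13 left).
+13 → Jun 14, 2099.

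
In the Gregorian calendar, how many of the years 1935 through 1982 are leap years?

12

Multiples of 4 in [1935,1982]: 12.
Of those, multiples of 100: 0 (not leap unless ÷400).
Multiples of 400: 0.
Leap years = 12 − 0 + 0 = 12.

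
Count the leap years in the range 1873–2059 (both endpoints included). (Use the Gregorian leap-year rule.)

45

Multiples of 4 in [1873,2059]: 46.
Of those, multiples of 100: 2 (not leap unless ÷400).
Multiples of 400: 1.
Leap years = 46 − 2 + 1 = 45.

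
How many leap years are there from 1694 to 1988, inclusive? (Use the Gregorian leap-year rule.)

71

Multiples of 4 in [1694,1988]: 74.
Of those, multiples of 100: 3 (not leap unless ÷400).
Multiples of 400: 0.
Leap years = 74 − 3 + 0 = 71.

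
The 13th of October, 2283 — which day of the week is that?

Saturday

Doomsday rule: the anchor day for the 2200s is Friday. For year 83: 83÷12 = 6 r 11, and 11÷4 = 2, so 6+11+2 = 19.
Friday + 19 ≡ Wednesday — that's 2283's doomsday.
In October the doomsday date is Oct 10.
Oct 13 is 3 days after Oct 10; 3 mod 7 = 3, so Wednesday + 3 = Saturday.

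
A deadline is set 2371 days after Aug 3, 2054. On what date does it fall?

+365 (one year) → Aug 3, 2055 (2006 left).
+366 (one year; includes Feb 29, 2056) → Aug 3, 2056 (1640 left).
+365 (one year) → Aug 3, 2057 (1275 left).
+365 (one year) → Aug 3, 2058 (910 left).
+365 (one year) → Aug 3, 2059 (545 left).
+366 (one year; includes Feb 29, 2060) → Aug 3, 2060 (179 left).
Aug has 31 days: +29 → Sep 1, 2060 (150 left).
Sep has 30 days: +30 → Oct 1, 2060 (120 left).
Oct has 31 days: +31 → Nov 1, 2060 (89 left).
Nov has 30 days: +30 → Dec 1, 2060 (59 left).
Dec has 31 days: +31 → Jan 1, 2061 (28 left).
+28 → Jan 29, 2061.

January 29, 2061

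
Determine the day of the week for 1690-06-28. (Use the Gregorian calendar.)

Wednesday

Doomsday rule: the anchor day for the 1600s is Tuesday. For year 90: 90÷12 = 7 r 6, and 6÷4 = 1, so 7+6+1 = 14.
Tuesday + 14 ≡ Tuesday — that's 1690's doomsday.
In June the doomsday date is Jun 6.
Jun 28 is 22 days after Jun 6; 22 mod 7 = 1, so Tuesday + 1 = Wednesday.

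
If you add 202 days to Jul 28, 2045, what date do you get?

Jul has 31 days: +4 → Aug 1, 2045 (198 left).
Aug has 31 days: +31 → Sep 1, 2045 (167 left).
Sep has 30 days: +30 → Oct 1, 2045 (137 left).
Oct has 31 days: +31 → Nov 1, 2045 (106 left).
Nov has 30 days: +30 → Dec 1, 2045 (76 left).
Dec has 31 days: +31 → Jan 1, 2046 (45 left).
Jan has 31 days: +31 → Feb 1, 2046 (14 left).
+14 → Feb 15, 2046.

February 15, 2046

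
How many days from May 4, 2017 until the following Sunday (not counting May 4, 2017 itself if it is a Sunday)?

May 4, 2017 is a Thursday.
From Thursday to the next Sunday is 3 days.

3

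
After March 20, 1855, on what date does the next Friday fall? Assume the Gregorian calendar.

Mar 20, 1855 is a Tuesday.
From Tuesday to the next Friday is 3 days.
Mar 20, 1855 + 3 = Mar 23, 1855.

March 23, 1855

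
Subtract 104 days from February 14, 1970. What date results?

November 2, 1969

−14 → Jan 31, 1970 (end of Jan, 31 days; 90 left).
−31 → Dec 31, 1969 (end of Dec, 31 days; 59 left).
−31 → Nov 30, 1969 (end of Nov, 30 days; 28 left).
−28 → Nov 2, 1969.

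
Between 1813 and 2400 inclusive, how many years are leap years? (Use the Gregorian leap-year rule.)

Multiples of 4 in [1813,2400]: 147.
Of those, multiples of 100: 6 (not leap unless ÷400).
Multiples of 400: 2.
Leap years = 147 − 6 + 2 = 143.

143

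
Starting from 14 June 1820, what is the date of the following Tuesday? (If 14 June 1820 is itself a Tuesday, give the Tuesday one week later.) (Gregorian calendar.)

Jun 14, 1820 is a Wednesday.
From Wednesday to the next Tuesday is 6 days.
Jun 14, 1820 + 6 = Jun 20, 1820.

June 20, 1820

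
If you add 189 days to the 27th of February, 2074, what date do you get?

September 4, 2074

Feb has 28 days: +2 → Mar 1, 2074 (187 left).
Mar has 31 days: +31 → Apr 1, 2074 (156 left).
Apr has 30 days: +30 → May 1, 2074 (126 left).
May has 31 days: +31 → Jun 1, 2074 (95 left).
Jun has 30 days: +30 → Jul 1, 2074 (65 left).
Jul has 31 days: +31 → Aug 1, 2074 (34 left).
Aug has 31 days: +31 → Sep 1, 2074 (3 left).
+3 → Sep 4, 2074.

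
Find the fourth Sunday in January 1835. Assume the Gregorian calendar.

January 1, 1835 is a Thursday.
The first Sunday is therefore January 4 (3 days later).
The fourth Sunday is 4 + 3×7 = January 25.

January 25, 1835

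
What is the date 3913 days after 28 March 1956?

December 14, 1966

+365 (one year) → Mar 28, 1957 (3548 left).
+365 (one year) → Mar 28, 1958 (3183 left).
+365 (one year) → Mar 28, 1959 (2818 left).
+366 (one year; includes Feb 29, 1960) → Mar 28, 1960 (2452 left).
+365 (one year) → Mar 28, 1961 (2087 left).
+365 (one year) → Mar 28, 1962 (1722 left).
+365 (one year) → Mar 28, 1963 (1357 left).
+366 (one year; includes Feb 29, 1964) → Mar 28, 1964 (991 left).
+365 (one year) → Mar 28, 1965 (626 left).
+365 (one year) → Mar 28, 1966 (261 left).
Mar has 31 days: +4 → Apr 1, 1966 (257 left).
Apr has 30 days: +30 → May 1, 1966 (227 left).
May has 31 days: +31 → Jun 1, 1966 (196 left).
Jun has 30 days: +30 → Jul 1, 1966 (166 left).
Jul has 31 days: +31 → Aug 1, 1966 (135 left).
Aug has 31 days: +31 → Sep 1, 1966 (104 left).
Sep has 30 days: +30 → Oct 1, 1966 (74 left).
Oct has 31 days: +31 → Nov 1, 1966 (43 left).
Nov has 30 days: +30 → Dec 1, 1966 (13 left).
+13 → Dec 14, 1966.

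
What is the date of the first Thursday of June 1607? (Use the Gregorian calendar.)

June 1, 1607 is a Friday.
The first Thursday is therefore June 7 (6 days later).

June 7, 1607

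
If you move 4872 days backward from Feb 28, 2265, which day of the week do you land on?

Tuesday

First find the weekday of Feb 28, 2265. Doomsday rule: the anchor day for the 2200s is Friday. For year 65: 65÷12 = 5 r 5, and 5÷4 = 1, so 5+5+1 = 11.
Friday + 11 ≡ Tuesday — that's 2265's doomsday.
In February the doomsday date is Feb 28 (2265 is not a leap year).
Feb 28 is the doomsday itself: Tuesday.
4872 mod 7 = 0, so 4872 days before a Tuesday is Tuesday − 0 = Tuesday.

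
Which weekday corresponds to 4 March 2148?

Monday

Doomsday rule: the anchor day for the 2100s is Sunday. For year 48: 48÷12 = 4 r 0, and 0÷4 = 0, so 4+0+0 = 4.
Sunday + 4 ≡ Thursday — that's 2148's doomsday.
In March the doomsday date is Mar 14.
Mar 4 is 10 days before Mar 14; 10 mod 7 = 3, so Thursday − 3 = Monday.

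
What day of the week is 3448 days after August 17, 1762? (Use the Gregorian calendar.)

Saturday

Aug 17, 1762 is a Tuesday.
3448 mod 7 = 4, so 3448 days after a Tuesday is Tuesday + 4 = Saturday.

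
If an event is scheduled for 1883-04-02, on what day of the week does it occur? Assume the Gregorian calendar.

Monday

Doomsday rule: the anchor day for the 1800s is Friday. For year 83: 83÷12 = 6 r 11, and 11÷4 = 2, so 6+11+2 = 19.
Friday + 19 ≡ Wednesday — that's 1883's doomsday.
In April the doomsday date is Apr 4.
Apr 2 is 2 days before Apr 4; 2 mod 7 = 2, so Wednesday − 2 = Monday.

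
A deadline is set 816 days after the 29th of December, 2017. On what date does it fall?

+365 (one year) → Dec 29, 2018 (451 left).
+365 (one year) → Dec 29, 2019 (86 left).
Dec has 31 days: +3 → Jan 1, 2020 (83 left).
Jan has 31 days: +31 → Feb 1, 2020 (52 left).
Feb has 29 days: +29 → Mar 1, 2020 (23 left).
+23 → Mar 24, 2020.

March 24, 2020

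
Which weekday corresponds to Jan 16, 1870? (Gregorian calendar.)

Sunday

Doomsday rule: the anchor day for the 1800s is Friday. For year 70: 70÷12 = 5 r 10, and 10÷4 = 2, so 5+10+2 = 17.
Friday + 17 ≡ Monday — that's 1870's doomsday.
In January the doomsday date is Jan 3 (1870 is not a leap year).
Jan 16 is 13 days after Jan 3; 13 mod 7 = 6, so Monday + 6 = Sunday.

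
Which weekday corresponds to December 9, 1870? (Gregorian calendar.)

Friday

Doomsday rule: the anchor day for the 1800s is Friday. For year 70: 70÷12 = 5 r 10, and 10÷4 = 2, so 5+10+2 = 17.
Friday + 17 ≡ Monday — that's 1870's doomsday.
In December the doomsday date is Dec 12.
Dec 9 is 3 days before Dec 12; 3 mod 7 = 3, so Monday − 3 = Friday.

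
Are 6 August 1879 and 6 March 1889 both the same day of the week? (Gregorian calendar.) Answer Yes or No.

From Aug 6, 1879 to Mar 6, 1889 is 3500 days.
3500 mod 7 = 0, so they are the same weekday.
(Aug 6, 1879 is a Wednesday; Mar 6, 1889 is a Wednesday.)

Yes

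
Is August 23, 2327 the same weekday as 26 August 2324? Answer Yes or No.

From Aug 26, 2324 to Aug 23, 2327 is 1092 days.
1092 mod 7 = 0, so they are the same weekday.
(Aug 26, 2324 is a Tuesday; Aug 23, 2327 is a Tuesday.)

Yes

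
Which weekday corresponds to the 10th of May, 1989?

Wednesday

Doomsday rule: the anchor day for the 1900s is Wednesday. For year 89: 89÷12 = 7 r 5, and 5÷4 = 1, so 7+5+1 = 13.
Wednesday + 13 ≡ Tuesday — that's 1989's doomsday.
In May the doomsday date is May 9.
May 10 is 1 day after May 9; 1 mod 7 = 1, so Tuesday + 1 = Wednesday.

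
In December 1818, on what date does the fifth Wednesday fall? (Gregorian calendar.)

December 30, 1818

December 1, 1818 is a Tuesday.
The first Wednesday is therefore December 2 (1 days later).
The fifth Wednesday is 2 + 4×7 = December 30.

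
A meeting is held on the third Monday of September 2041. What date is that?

September 1, 2041 is a Sunday.
The first Monday is therefore September 2 (1 days later).
The third Monday is 2 + 2×7 = September 16.

September 16, 2041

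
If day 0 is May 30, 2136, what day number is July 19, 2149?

4798

May 30, 2136 → May 30, 2137: 365 days.
May 30, 2137 → May 30, 2138: 365 days.
May 30, 2138 → May 30, 2139: 365 days.
May 30, 2139 → May 30, 2140: 366 days (Feb 29, 2140 is in that span).
May 30, 2140 → May 30, 2141: 365 days.
May 30, 2141 → May 30, 2142: 365 days.
May 30, 2142 → May 30, 2143: 365 days.
May 30, 2143 → May 30, 2144: 366 days (Feb 29, 2144 is in that span).
May 30, 2144 → May 30, 2145: 365 days.
May 30, 2145 → May 30, 2146: 365 days.
May 30, 2146 → May 30, 2147: 365 days.
May 30, 2147 → May 30, 2148: 366 days (Feb 29, 2148 is in that span).
May 30, 2148 → May 30, 2149: 365 days.
May 30, 2149 → Jun 30, 2149: 31 days (May has 31).
Jun 30, 2149 → Jul 19, 2149: 19 days.
Total: 4798 days.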